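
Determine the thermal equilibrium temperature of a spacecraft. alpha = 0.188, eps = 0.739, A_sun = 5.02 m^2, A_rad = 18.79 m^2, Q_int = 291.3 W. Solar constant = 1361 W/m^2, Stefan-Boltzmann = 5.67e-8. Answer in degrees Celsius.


Numerator = alpha*S*A_sun + Q_int = 0.188*1361*5.02 + 291.3 = 1575.7574 W
Denominator = eps*sigma*A_rad = 0.739*5.67e-8*18.79 = 7.8732543e-07 W/K^4
T^4 = 2.0014054e+09 K^4
T = 211.5114 K = -61.6386 C

-61.6386 degrees Celsius


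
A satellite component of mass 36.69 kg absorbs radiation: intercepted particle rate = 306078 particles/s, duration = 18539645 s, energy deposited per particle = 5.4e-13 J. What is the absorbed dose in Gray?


Total energy deposited = rate * time * E_per
  = 306078 * 18539645 * 5.4e-13 = 3.0643 J
Dose = E_total / mass = 3.0643 / 36.69
Dose = 0.0835179 Gy

0.0835 Gy


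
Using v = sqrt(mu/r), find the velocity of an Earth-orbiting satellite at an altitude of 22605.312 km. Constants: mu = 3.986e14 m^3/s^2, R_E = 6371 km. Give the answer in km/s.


r = R_E + alt = 6371.0 + 22605.312 = 28976.3120 km = 2.8976312e+07 m
v = sqrt(mu/r) = sqrt(3.986e14 / 2.8976312e+07) = 3708.9168 m/s = 3.7089 km/s

3.7089 km/s


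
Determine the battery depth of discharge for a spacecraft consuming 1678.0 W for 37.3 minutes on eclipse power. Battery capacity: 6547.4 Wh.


E_used = P * t / 60 = 1678.0 * 37.3 / 60 = 1043.1567 Wh
DOD = E_used / E_total * 100 = 1043.1567 / 6547.4 * 100
DOD = 15.9324 %

15.9324 %


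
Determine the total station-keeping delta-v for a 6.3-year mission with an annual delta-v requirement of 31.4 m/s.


dV = rate * years = 31.4 * 6.3
dV = 197.8200 m/s

197.8200 m/s


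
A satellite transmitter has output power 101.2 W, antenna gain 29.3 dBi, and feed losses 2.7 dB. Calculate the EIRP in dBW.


Pt = 101.2 W = 20.0518 dBW
EIRP = Pt_dBW + Gt - losses = 20.0518 + 29.3 - 2.7 = 46.6518 dBW

46.6518 dBW


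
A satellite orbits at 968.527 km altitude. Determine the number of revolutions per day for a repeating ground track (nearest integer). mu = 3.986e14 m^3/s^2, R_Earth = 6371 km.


r = 7.339527e+06 m
T = 2*pi*sqrt(r^3/mu) = 6257.6797 s = 104.2947 min
revs/day = 1440 / 104.2947 = 13.8070
Rounded: 14 revolutions per day

14 revolutions per day


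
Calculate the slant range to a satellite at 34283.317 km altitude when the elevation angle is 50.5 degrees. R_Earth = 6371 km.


h = 34283.317 km, el = 50.5 deg
d = -R_E*sin(el) + sqrt((R_E*sin(el))^2 + 2*R_E*h + h^2)
d = -6371.0000*sin(0.8813913) + sqrt((6371.0000*0.7716246)^2 + 2*6371.0000*34283.317 + 34283.317^2)
d = 35535.8166 km

35535.8166 km


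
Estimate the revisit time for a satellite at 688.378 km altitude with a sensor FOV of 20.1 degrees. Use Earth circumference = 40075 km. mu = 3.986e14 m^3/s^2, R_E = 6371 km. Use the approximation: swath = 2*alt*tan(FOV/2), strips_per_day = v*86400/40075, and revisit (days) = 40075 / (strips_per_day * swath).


swath = 2*688.378*tan(0.1754056) = 243.9982 km
v = sqrt(mu/r) = 7514.2463 m/s = 7.5142 km/s
strips/day = v*86400/40075 = 7.5142*86400/40075 = 16.2004
coverage/day = strips * swath = 16.2004 * 243.9982 = 3952.8679 km
revisit = 40075 / 3952.8679 = 10.1382 days

10.1382 days


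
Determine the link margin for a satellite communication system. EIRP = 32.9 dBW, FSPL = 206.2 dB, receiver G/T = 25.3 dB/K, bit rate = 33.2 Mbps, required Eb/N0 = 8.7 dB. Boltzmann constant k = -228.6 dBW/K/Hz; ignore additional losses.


C/N0 = EIRP - FSPL + G/T - k = 32.9 - 206.2 + 25.3 - (-228.6)
C/N0 = 80.6000 dB-Hz
R_b = 33.2 Mbps = 3.32e+07 bps -> 10*log10(R_b) = 75.2114 dB-Hz
Eb/N0 = C/N0 - 10*log10(R_b) = 80.6000 - 75.2114 = 5.3886 dB
Margin = Eb/N0 - Eb/N0_req = 5.3886 - 8.7 = -3.3114 dB (negative margin: link does not close)

-3.3114 dB


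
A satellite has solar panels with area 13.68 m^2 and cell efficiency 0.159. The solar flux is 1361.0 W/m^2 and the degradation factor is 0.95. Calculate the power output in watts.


P = area * eta * S * degradation
P = 13.68 * 0.159 * 1361.0 * 0.95
P = 2812.3214 W

2812.3214 W


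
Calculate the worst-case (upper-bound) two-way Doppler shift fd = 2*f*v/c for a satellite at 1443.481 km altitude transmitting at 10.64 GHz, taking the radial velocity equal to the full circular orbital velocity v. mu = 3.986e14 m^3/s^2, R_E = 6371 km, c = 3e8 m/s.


r = 7.814481e+06 m
v = sqrt(mu/r) = 7141.9791 m/s (worst-case radial velocity)
f = 10.64 GHz = 1.064e+10 Hz
fd = 2*f*v/c = 2*1.064e+10*7141.9791/3.0e+08
fd = 506604.3870 Hz

506604.3870 Hz


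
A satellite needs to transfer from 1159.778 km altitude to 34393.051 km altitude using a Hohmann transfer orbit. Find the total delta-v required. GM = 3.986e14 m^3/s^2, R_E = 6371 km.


r1 = 7530.7780 km = 7.530778e+06 m
r2 = 40764.0510 km = 4.0764051e+07 m
dv1 = sqrt(mu/r1)*(sqrt(2*r2/(r1+r2)) - 1) = 2177.3538 m/s
dv2 = sqrt(mu/r2)*(1 - sqrt(2*r1/(r1+r2))) = 1380.7323 m/s
total dv = |dv1| + |dv2| = 2177.3538 + 1380.7323 = 3558.0861 m/s = 3.5581 km/s

3.5581 km/s


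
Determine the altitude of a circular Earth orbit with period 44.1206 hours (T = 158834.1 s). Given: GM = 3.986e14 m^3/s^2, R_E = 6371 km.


T = 158834.1 s
r = (mu*T^2/(4*pi^2))^(1/3) = (3.986e14 * 158834.1^2 / (4*pi^2))^(1/3)
r = 6.3390136e+07 m = 63390.1360 km
alt = r - R_E = 63390.1360 - 6371 = 57019.1360 km

57019.1360 km


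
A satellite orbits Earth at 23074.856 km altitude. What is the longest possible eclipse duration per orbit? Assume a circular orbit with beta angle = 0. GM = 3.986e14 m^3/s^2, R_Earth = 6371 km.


r = 29445.8560 km
T = 838.1008 min
Eclipse fraction = arcsin(R_E/r)/pi = arcsin(6371.0000/29445.8560)/pi
= arcsin(0.2163632)/pi = 0.06941953
Eclipse duration = 0.06941953 * 838.1008 = 58.1806 min

58.1806 minutes


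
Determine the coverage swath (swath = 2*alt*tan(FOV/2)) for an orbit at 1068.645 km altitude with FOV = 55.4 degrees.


FOV = 55.4 deg = 0.9669124 rad
swath = 2 * alt * tan(FOV/2) = 2 * 1068.645 * tan(0.4834562)
swath = 2 * 1068.645 * 0.5250117
swath = 1122.1023 km

1122.1023 km


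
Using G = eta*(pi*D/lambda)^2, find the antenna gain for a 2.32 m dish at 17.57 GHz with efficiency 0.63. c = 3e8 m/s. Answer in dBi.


lambda = c/f = 3e8 / 1.757e+10 = 0.01707456 m
G = eta*(pi*D/lambda)^2 = 0.63*(pi*2.32/0.01707456)^2
G = 114793.4949 (linear)
G = 10*log10(114793.4949) = 50.5992 dBi

50.5992 dBi


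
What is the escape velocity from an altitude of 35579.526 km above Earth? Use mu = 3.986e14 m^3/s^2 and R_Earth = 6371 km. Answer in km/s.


r = 6371.0 + 35579.526 = 41950.5260 km = 4.1950526e+07 m
v_esc = sqrt(2*mu/r) = sqrt(2*3.986e14 / 4.1950526e+07)
v_esc = 4359.2818 m/s = 4.3593 km/s

4.3593 km/s


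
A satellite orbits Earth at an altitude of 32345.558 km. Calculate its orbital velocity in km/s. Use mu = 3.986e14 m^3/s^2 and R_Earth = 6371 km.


r = R_E + alt = 6371.0 + 32345.558 = 38716.5580 km = 3.8716558e+07 m
v = sqrt(mu/r) = sqrt(3.986e14 / 3.8716558e+07) = 3208.6347 m/s = 3.2086 km/s

3.2086 km/s


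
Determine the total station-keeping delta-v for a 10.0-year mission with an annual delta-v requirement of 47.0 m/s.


dV = rate * years = 47.0 * 10.0
dV = 470.0000 m/s

470.0000 m/s


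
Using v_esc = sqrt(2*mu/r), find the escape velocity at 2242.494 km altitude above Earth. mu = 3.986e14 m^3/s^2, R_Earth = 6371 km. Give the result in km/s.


r = 6371.0 + 2242.494 = 8613.4940 km = 8.613494e+06 m
v_esc = sqrt(2*mu/r) = sqrt(2*3.986e14 / 8.613494e+06)
v_esc = 9620.4186 m/s = 9.6204 km/s

9.6204 km/s


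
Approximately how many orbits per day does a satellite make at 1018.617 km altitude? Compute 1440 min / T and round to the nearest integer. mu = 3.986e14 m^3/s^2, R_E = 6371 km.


r = 7.389617e+06 m
T = 2*pi*sqrt(r^3/mu) = 6321.8490 s = 105.3641 min
revs/day = 1440 / 105.3641 = 13.6669
Rounded: 14 revolutions per day

14 revolutions per day


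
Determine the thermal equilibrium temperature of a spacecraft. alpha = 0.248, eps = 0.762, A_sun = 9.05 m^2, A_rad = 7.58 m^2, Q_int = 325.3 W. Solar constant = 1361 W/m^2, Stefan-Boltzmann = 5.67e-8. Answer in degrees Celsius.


Numerator = alpha*S*A_sun + Q_int = 0.248*1361*9.05 + 325.3 = 3379.9284 W
Denominator = eps*sigma*A_rad = 0.762*5.67e-8*7.58 = 3.2749693e-07 W/K^4
T^4 = 1.0320489e+10 K^4
T = 318.7316 K = 45.5816 C

45.5816 degrees Celsius


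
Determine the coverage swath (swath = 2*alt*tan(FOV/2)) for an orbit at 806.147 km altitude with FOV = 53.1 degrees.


FOV = 53.1 deg = 0.9267698 rad
swath = 2 * alt * tan(FOV/2) = 2 * 806.147 * tan(0.4633849)
swath = 2 * 806.147 * 0.4996717
swath = 805.6176 km

805.6176 km


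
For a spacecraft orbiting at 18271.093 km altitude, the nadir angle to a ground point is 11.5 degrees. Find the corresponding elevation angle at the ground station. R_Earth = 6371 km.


r = R_E + alt = 24642.0930 km
Law of sines in the satellite / Earth-center / ground-point triangle:
  sin(nadir)/R_E = sin(90 + el)/r  =>  cos(el) = (r/R_E)*sin(nadir)
cos(el) = (24642.0930 / 6371.0000) * sin(11.5 deg) = 0.7711259
el = arccos(0.7711259) = 39.5449 deg
(Earth-central angle = 90 - nadir - el = 38.9551 deg)

39.5449 degrees


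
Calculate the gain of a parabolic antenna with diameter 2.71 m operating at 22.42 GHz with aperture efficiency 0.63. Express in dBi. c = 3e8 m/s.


lambda = c/f = 3e8 / 2.242e+10 = 0.01338091 m
G = eta*(pi*D/lambda)^2 = 0.63*(pi*2.71/0.01338091)^2
G = 255039.5795 (linear)
G = 10*log10(255039.5795) = 54.0661 dBi

54.0661 dBi


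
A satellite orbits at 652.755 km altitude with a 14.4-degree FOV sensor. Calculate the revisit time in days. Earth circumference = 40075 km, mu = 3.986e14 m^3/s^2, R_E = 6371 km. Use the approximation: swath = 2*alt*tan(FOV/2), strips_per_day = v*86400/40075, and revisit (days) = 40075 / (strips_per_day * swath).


swath = 2*652.755*tan(0.1256637) = 164.9243 km
v = sqrt(mu/r) = 7533.2776 m/s = 7.5333 km/s
strips/day = v*86400/40075 = 7.5333*86400/40075 = 16.2414
coverage/day = strips * swath = 16.2414 * 164.9243 = 2678.6054 km
revisit = 40075 / 2678.6054 = 14.9611 days

14.9611 days


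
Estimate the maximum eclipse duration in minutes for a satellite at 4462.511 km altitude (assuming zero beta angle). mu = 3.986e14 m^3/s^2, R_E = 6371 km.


r = 10833.5110 km
T = 187.0311 min
Eclipse fraction = arcsin(R_E/r)/pi = arcsin(6371.0000/10833.5110)/pi
= arcsin(0.5880827)/pi = 0.200117
Eclipse duration = 0.200117 * 187.0311 = 37.4281 min

37.4281 minutes


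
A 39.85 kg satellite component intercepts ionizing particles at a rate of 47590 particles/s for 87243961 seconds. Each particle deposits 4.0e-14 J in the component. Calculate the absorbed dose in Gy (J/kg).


Total energy deposited = rate * time * E_per
  = 47590 * 87243961 * 4.0e-14 = 0.1660776 J
Dose = E_total / mass = 0.1660776 / 39.85
Dose = 0.004167568 Gy

0.0042 Gy


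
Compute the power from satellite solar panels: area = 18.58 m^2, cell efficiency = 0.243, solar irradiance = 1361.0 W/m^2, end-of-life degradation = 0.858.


P = area * eta * S * degradation
P = 18.58 * 0.243 * 1361.0 * 0.858
P = 5272.2670 W

5272.2670 W


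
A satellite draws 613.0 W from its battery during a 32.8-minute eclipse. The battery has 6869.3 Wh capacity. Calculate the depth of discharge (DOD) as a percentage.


E_used = P * t / 60 = 613.0 * 32.8 / 60 = 335.1067 Wh
DOD = E_used / E_total * 100 = 335.1067 / 6869.3 * 100
DOD = 4.8783 %

4.8783 %


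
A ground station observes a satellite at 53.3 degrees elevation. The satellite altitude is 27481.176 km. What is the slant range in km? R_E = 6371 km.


h = 27481.176 km, el = 53.3 deg
d = -R_E*sin(el) + sqrt((R_E*sin(el))^2 + 2*R_E*h + h^2)
d = -6371.0000*sin(0.9302605) + sqrt((6371.0000*0.8017756)^2 + 2*6371.0000*27481.176 + 27481.176^2)
d = 28529.2623 km

28529.2623 km


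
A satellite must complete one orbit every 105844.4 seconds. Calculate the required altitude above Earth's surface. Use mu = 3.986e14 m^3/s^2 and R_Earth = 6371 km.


T = 105844.4 s
r = (mu*T^2/(4*pi^2))^(1/3) = (3.986e14 * 105844.4^2 / (4*pi^2))^(1/3)
r = 4.8362021e+07 m = 48362.0212 km
alt = r - R_E = 48362.0212 - 6371 = 41991.0212 km

41991.0212 km


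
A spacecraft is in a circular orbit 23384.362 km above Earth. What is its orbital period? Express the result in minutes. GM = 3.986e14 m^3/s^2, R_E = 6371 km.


r = 29755.3620 km = 2.9755362e+07 m
T = 2*pi*sqrt(r^3/mu) = 2*pi*sqrt(2.6344849e+22 / 3.986e14)
T = 51080.9633 s = 851.3494 min

851.3494 minutes


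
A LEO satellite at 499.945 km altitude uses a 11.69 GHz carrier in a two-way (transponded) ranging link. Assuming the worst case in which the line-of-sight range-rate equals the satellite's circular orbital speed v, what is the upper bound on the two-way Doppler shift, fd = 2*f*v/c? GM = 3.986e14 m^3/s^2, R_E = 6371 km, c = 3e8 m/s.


r = 6.870945e+06 m
v = sqrt(mu/r) = 7616.5871 m/s (worst-case radial velocity)
f = 11.69 GHz = 1.169e+10 Hz
fd = 2*f*v/c = 2*1.169e+10*7616.5871/3.0e+08
fd = 593586.0189 Hz

593586.0189 Hz


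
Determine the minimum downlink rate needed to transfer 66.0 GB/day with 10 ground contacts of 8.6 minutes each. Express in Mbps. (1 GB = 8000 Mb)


total contact time = 10 * 8.6 * 60 = 5160.0000 s
data = 66.0 GB = 528000.0000 Mb
rate = 528000.0000 / 5160.0000 = 102.3256 Mbps

102.3256 Mbps


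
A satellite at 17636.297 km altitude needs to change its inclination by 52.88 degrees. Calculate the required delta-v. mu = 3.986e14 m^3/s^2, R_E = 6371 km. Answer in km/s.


r = 24007.2970 km = 2.4007297e+07 m
V = sqrt(mu/r) = 4074.7129 m/s
di = 52.88 deg = 0.9229301 rad
dV = 2*V*sin(di/2) = 2*4074.7129*sin(0.4614651)
dV = 3628.6166 m/s = 3.6286 km/s

3.6286 km/s


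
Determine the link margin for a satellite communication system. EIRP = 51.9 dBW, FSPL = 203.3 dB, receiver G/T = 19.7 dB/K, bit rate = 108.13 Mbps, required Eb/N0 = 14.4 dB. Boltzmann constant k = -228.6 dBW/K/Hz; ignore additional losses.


C/N0 = EIRP - FSPL + G/T - k = 51.9 - 203.3 + 19.7 - (-228.6)
C/N0 = 96.9000 dB-Hz
R_b = 108.13 Mbps = 1.0813e+08 bps -> 10*log10(R_b) = 80.3395 dB-Hz
Eb/N0 = C/N0 - 10*log10(R_b) = 96.9000 - 80.3395 = 16.5605 dB
Margin = Eb/N0 - Eb/N0_req = 16.5605 - 14.4 = 2.1605 dB (link closes)

2.1605 dB


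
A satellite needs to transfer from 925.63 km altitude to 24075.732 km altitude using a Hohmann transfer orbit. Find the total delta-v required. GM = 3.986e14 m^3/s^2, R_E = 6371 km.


r1 = 7296.6300 km = 7.29663e+06 m
r2 = 30446.7320 km = 3.0446732e+07 m
dv1 = sqrt(mu/r1)*(sqrt(2*r2/(r1+r2)) - 1) = 1996.9153 m/s
dv2 = sqrt(mu/r2)*(1 - sqrt(2*r1/(r1+r2))) = 1368.3946 m/s
total dv = |dv1| + |dv2| = 1996.9153 + 1368.3946 = 3365.3099 m/s = 3.3653 km/s

3.3653 km/s


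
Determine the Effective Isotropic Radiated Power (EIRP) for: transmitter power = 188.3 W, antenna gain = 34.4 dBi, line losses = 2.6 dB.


Pt = 188.3 W = 22.7485 dBW
EIRP = Pt_dBW + Gt - losses = 22.7485 + 34.4 - 2.6 = 54.5485 dBW

54.5485 dBW


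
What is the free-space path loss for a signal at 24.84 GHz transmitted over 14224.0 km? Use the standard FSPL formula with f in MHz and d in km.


f = 24.84 GHz = 24840.0000 MHz
d = 14224.0 km
FSPL = 32.44 + 20*log10(24840.0000) + 20*log10(14224.0)
FSPL = 32.44 + 87.9030 + 83.0604
FSPL = 203.4035 dB

203.4035 dB


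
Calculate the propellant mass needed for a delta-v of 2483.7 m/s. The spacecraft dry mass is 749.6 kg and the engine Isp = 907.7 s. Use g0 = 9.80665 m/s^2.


ve = Isp * g0 = 907.7 * 9.80665 = 8901.496205 m/s
mass ratio = exp(dv/ve) = exp(2483.7/8901.496205) = 1.32183445
m_prop = m_dry * (mr - 1) = 749.6 * (1.32183445 - 1)
m_prop = 241.2471 kg

241.2471 kg


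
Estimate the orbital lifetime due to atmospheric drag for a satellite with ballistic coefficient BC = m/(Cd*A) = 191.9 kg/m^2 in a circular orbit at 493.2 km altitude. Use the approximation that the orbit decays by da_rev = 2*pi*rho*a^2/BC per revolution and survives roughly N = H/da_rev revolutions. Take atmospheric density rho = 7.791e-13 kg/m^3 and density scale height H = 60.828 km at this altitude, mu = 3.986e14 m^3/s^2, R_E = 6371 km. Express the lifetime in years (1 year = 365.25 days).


a = R_E + alt = 6864.2000 km = 6.8642e+06 m
da_rev = 2*pi*rho*a^2/BC = 2*pi*7.791e-13*(6.8642e+06)^2/191.9 = 1.201927 m per revolution
N = H/da_rev = 60828.0000 m / 1.201927 m = 50608.7466 revolutions
P = 2*pi*sqrt(a^3/mu) = 5659.7352 s
lifetime = N*P = 50608.7466 * 5659.7352 = 2.8643211e+08 s = 3315.1864 days
years = 3315.1864 / 365.25 = 9.0765 years

9.0765 years


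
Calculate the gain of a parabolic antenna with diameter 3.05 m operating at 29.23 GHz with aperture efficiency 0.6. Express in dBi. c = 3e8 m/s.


lambda = c/f = 3e8 / 2.923e+10 = 0.01026343 m
G = eta*(pi*D/lambda)^2 = 0.6*(pi*3.05/0.01026343)^2
G = 522956.7774 (linear)
G = 10*log10(522956.7774) = 57.1847 dBi

57.1847 dBi


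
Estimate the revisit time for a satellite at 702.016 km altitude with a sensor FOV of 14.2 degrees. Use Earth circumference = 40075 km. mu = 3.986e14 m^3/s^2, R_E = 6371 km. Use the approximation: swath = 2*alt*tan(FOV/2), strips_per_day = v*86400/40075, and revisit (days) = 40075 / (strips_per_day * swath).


swath = 2*702.016*tan(0.1239184) = 174.8814 km
v = sqrt(mu/r) = 7506.9985 m/s = 7.5070 km/s
strips/day = v*86400/40075 = 7.5070*86400/40075 = 16.1848
coverage/day = strips * swath = 16.1848 * 174.8814 = 2830.4158 km
revisit = 40075 / 2830.4158 = 14.1587 days

14.1587 days


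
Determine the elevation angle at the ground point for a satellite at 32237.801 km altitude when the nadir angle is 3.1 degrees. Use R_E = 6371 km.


r = R_E + alt = 38608.8010 km
Law of sines in the satellite / Earth-center / ground-point triangle:
  sin(nadir)/R_E = sin(90 + el)/r  =>  cos(el) = (r/R_E)*sin(nadir)
cos(el) = (38608.8010 / 6371.0000) * sin(3.1 deg) = 0.3277222
el = arccos(0.3277222) = 70.8694 deg
(Earth-central angle = 90 - nadir - el = 16.0306 deg)

70.8694 degrees


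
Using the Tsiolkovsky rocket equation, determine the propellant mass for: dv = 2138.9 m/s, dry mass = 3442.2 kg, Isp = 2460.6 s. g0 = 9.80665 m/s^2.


ve = Isp * g0 = 2460.6 * 9.80665 = 24130.242990 m/s
mass ratio = exp(dv/ve) = exp(2138.9/24130.242990) = 1.09268700
m_prop = m_dry * (mr - 1) = 3442.2 * (1.09268700 - 1)
m_prop = 319.0472 kg

319.0472 kg


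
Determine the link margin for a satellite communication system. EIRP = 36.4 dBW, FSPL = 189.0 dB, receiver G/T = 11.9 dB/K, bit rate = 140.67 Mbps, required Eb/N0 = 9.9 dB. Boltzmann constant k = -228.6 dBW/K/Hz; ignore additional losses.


C/N0 = EIRP - FSPL + G/T - k = 36.4 - 189.0 + 11.9 - (-228.6)
C/N0 = 87.9000 dB-Hz
R_b = 140.67 Mbps = 1.4067e+08 bps -> 10*log10(R_b) = 81.4820 dB-Hz
Eb/N0 = C/N0 - 10*log10(R_b) = 87.9000 - 81.4820 = 6.4180 dB
Margin = Eb/N0 - Eb/N0_req = 6.4180 - 9.9 = -3.4820 dB (negative margin: link does not close)

-3.4820 dB


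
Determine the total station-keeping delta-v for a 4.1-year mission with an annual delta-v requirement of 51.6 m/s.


dV = rate * years = 51.6 * 4.1
dV = 211.5600 m/s

211.5600 m/s


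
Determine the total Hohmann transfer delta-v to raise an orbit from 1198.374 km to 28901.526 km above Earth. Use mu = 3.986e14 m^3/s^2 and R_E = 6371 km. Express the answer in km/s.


r1 = 7569.3740 km = 7.569374e+06 m
r2 = 35272.5260 km = 3.5272526e+07 m
dv1 = sqrt(mu/r1)*(sqrt(2*r2/(r1+r2)) - 1) = 2055.1930 m/s
dv2 = sqrt(mu/r2)*(1 - sqrt(2*r1/(r1+r2))) = 1363.3322 m/s
total dv = |dv1| + |dv2| = 2055.1930 + 1363.3322 = 3418.5251 m/s = 3.4185 km/s

3.4185 km/s


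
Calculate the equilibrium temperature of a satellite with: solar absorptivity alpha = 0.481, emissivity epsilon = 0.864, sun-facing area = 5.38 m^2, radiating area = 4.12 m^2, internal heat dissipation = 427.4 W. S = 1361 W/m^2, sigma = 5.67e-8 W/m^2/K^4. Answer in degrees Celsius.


Numerator = alpha*S*A_sun + Q_int = 0.481*1361*5.38 + 427.4 = 3949.3686 W
Denominator = eps*sigma*A_rad = 0.864*5.67e-8*4.12 = 2.0183386e-07 W/K^4
T^4 = 1.9567424e+10 K^4
T = 374.0102 K = 100.8602 C

100.8602 degrees Celsius


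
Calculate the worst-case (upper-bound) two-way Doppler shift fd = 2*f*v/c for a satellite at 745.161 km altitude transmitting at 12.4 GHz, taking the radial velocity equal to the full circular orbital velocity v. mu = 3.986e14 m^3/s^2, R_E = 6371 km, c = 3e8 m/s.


r = 7.116161e+06 m
v = sqrt(mu/r) = 7484.2065 m/s (worst-case radial velocity)
f = 12.4 GHz = 1.24e+10 Hz
fd = 2*f*v/c = 2*1.24e+10*7484.2065/3.0e+08
fd = 618694.4079 Hz

618694.4079 Hz


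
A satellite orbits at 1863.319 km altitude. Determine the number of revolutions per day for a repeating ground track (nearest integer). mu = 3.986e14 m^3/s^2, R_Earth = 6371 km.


r = 8.234319e+06 m
T = 2*pi*sqrt(r^3/mu) = 7436.2290 s = 123.9371 min
revs/day = 1440 / 123.9371 = 11.6188
Rounded: 12 revolutions per day

12 revolutions per day


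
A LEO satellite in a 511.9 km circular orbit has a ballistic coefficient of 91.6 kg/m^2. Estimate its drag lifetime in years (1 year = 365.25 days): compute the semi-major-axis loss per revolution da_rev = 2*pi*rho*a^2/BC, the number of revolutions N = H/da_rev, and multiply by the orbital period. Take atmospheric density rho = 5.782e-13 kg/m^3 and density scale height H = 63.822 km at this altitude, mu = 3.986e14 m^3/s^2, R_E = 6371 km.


a = R_E + alt = 6882.9000 km = 6.8829e+06 m
da_rev = 2*pi*rho*a^2/BC = 2*pi*5.782e-13*(6.8829e+06)^2/91.6 = 1.878908 m per revolution
N = H/da_rev = 63822.0000 m / 1.878908 m = 33967.6114 revolutions
P = 2*pi*sqrt(a^3/mu) = 5682.8790 s
lifetime = N*P = 33967.6114 * 5682.8790 = 1.9303383e+08 s = 2234.1878 days
years = 2234.1878 / 365.25 = 6.1169 years

6.1169 years


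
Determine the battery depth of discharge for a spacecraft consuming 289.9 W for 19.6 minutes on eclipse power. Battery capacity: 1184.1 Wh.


E_used = P * t / 60 = 289.9 * 19.6 / 60 = 94.7007 Wh
DOD = E_used / E_total * 100 = 94.7007 / 1184.1 * 100
DOD = 7.9977 %

7.9977 %


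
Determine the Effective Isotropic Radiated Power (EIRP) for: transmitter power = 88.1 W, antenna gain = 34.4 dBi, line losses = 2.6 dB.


Pt = 88.1 W = 19.4498 dBW
EIRP = Pt_dBW + Gt - losses = 19.4498 + 34.4 - 2.6 = 51.2498 dBW

51.2498 dBW


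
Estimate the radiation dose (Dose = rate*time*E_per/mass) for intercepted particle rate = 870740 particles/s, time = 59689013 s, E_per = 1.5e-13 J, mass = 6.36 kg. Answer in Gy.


Total energy deposited = rate * time * E_per
  = 870740 * 59689013 * 1.5e-13 = 7.7960 J
Dose = E_total / mass = 7.7960 / 6.36
Dose = 1.2258 Gy

1.2258 Gy


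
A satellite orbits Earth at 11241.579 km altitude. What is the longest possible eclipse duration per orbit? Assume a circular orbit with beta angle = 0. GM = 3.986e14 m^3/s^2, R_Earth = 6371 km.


r = 17612.5790 km
T = 387.6988 min
Eclipse fraction = arcsin(R_E/r)/pi = arcsin(6371.0000/17612.5790)/pi
= arcsin(0.3617301)/pi = 0.1178138
Eclipse duration = 0.1178138 * 387.6988 = 45.6763 min

45.6763 minutes


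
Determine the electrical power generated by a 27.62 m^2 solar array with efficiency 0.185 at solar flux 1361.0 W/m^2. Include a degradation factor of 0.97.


P = area * eta * S * degradation
P = 27.62 * 0.185 * 1361.0 * 0.97
P = 6745.6726 W

6745.6726 W


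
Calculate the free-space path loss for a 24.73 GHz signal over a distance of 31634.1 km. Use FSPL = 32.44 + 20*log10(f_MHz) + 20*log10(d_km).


f = 24.73 GHz = 24730.0000 MHz
d = 31634.1 km
FSPL = 32.44 + 20*log10(24730.0000) + 20*log10(31634.1)
FSPL = 32.44 + 87.8645 + 90.0031
FSPL = 210.3076 dB

210.3076 dB


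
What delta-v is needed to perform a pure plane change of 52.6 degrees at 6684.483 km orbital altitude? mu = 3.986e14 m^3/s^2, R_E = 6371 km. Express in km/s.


r = 13055.4830 km = 1.3055483e+07 m
V = sqrt(mu/r) = 5525.5075 m/s
di = 52.6 deg = 0.9180432 rad
dV = 2*V*sin(di/2) = 2*5525.5075*sin(0.4590216)
dV = 4896.3864 m/s = 4.8964 km/s

4.8964 km/s


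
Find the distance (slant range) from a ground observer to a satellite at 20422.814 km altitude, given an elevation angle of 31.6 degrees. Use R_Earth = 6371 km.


h = 20422.814 km, el = 31.6 deg
d = -R_E*sin(el) + sqrt((R_E*sin(el))^2 + 2*R_E*h + h^2)
d = -6371.0000*sin(0.551524) + sqrt((6371.0000*0.5239859)^2 + 2*6371.0000*20422.814 + 20422.814^2)
d = 22900.2675 km

22900.2675 km


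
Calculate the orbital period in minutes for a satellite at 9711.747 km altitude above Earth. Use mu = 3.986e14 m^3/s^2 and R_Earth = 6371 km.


r = 16082.7470 km = 1.6082747e+07 m
T = 2*pi*sqrt(r^3/mu) = 2*pi*sqrt(4.1598789e+21 / 3.986e14)
T = 20297.9214 s = 338.2987 min

338.2987 minutes


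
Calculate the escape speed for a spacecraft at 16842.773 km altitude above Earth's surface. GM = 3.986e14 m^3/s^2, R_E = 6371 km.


r = 6371.0 + 16842.773 = 23213.7730 km = 2.3213773e+07 m
v_esc = sqrt(2*mu/r) = sqrt(2*3.986e14 / 2.3213773e+07)
v_esc = 5860.1776 m/s = 5.8602 km/s

5.8602 km/s


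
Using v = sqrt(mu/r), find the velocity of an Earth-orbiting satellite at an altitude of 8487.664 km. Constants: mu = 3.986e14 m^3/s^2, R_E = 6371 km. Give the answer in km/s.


r = R_E + alt = 6371.0 + 8487.664 = 14858.6640 km = 1.4858664e+07 m
v = sqrt(mu/r) = sqrt(3.986e14 / 1.4858664e+07) = 5179.3918 m/s = 5.1794 km/s

5.1794 km/s


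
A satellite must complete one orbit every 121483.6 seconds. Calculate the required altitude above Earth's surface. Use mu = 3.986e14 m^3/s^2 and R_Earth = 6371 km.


T = 121483.6 s
r = (mu*T^2/(4*pi^2))^(1/3) = (3.986e14 * 121483.6^2 / (4*pi^2))^(1/3)
r = 5.3015674e+07 m = 53015.6741 km
alt = r - R_E = 53015.6741 - 6371 = 46644.6741 km

46644.6741 km


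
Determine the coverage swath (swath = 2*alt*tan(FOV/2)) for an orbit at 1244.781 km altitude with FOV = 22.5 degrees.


FOV = 22.5 deg = 0.3926991 rad
swath = 2 * alt * tan(FOV/2) = 2 * 1244.781 * tan(0.1963495)
swath = 2 * 1244.781 * 0.1989124
swath = 495.2047 km

495.2047 km


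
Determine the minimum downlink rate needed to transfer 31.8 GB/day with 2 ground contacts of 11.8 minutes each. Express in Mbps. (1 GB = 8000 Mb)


total contact time = 2 * 11.8 * 60 = 1416.0000 s
data = 31.8 GB = 254400.0000 Mb
rate = 254400.0000 / 1416.0000 = 179.6610 Mbps

179.6610 Mbps


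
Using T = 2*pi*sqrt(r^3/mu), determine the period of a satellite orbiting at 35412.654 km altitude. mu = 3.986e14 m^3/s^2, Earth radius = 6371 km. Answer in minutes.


r = 41783.6540 km = 4.1783654e+07 m
T = 2*pi*sqrt(r^3/mu) = 2*pi*sqrt(7.2948984e+22 / 3.986e14)
T = 85000.3758 s = 1416.6729 min

1416.6729 minutes


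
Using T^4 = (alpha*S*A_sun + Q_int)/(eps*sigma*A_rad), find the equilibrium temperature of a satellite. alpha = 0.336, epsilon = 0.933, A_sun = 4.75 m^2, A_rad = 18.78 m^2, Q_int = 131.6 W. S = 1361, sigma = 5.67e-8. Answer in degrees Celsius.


Numerator = alpha*S*A_sun + Q_int = 0.336*1361*4.75 + 131.6 = 2303.7560 W
Denominator = eps*sigma*A_rad = 0.933*5.67e-8*18.78 = 9.9348266e-07 W/K^4
T^4 = 2.3188689e+09 K^4
T = 219.4416 K = -53.7084 C

-53.7084 degrees Celsius


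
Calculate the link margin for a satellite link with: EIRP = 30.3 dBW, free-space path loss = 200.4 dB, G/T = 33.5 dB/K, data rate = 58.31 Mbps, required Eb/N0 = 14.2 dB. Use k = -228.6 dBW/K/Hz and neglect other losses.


C/N0 = EIRP - FSPL + G/T - k = 30.3 - 200.4 + 33.5 - (-228.6)
C/N0 = 92.0000 dB-Hz
R_b = 58.31 Mbps = 5.831e+07 bps -> 10*log10(R_b) = 77.6574 dB-Hz
Eb/N0 = C/N0 - 10*log10(R_b) = 92.0000 - 77.6574 = 14.3426 dB
Margin = Eb/N0 - Eb/N0_req = 14.3426 - 14.2 = 0.1425696 dB (link closes)

0.1426 dB


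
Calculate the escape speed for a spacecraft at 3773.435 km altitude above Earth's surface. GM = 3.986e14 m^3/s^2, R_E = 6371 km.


r = 6371.0 + 3773.435 = 10144.4350 km = 1.0144435e+07 m
v_esc = sqrt(2*mu/r) = sqrt(2*3.986e14 / 1.0144435e+07)
v_esc = 8864.8157 m/s = 8.8648 km/s

8.8648 km/s


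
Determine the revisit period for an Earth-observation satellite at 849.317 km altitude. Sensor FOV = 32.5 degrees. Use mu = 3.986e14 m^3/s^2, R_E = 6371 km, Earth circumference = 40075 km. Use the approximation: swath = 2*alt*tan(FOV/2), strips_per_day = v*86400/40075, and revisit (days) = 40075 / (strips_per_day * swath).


swath = 2*849.317*tan(0.283616) = 495.1067 km
v = sqrt(mu/r) = 7430.0291 m/s = 7.4300 km/s
strips/day = v*86400/40075 = 7.4300*86400/40075 = 16.0188
coverage/day = strips * swath = 16.0188 * 495.1067 = 7931.0282 km
revisit = 40075 / 7931.0282 = 5.0529 days

5.0529 days


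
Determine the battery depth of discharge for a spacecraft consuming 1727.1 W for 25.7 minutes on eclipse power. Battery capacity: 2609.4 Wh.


E_used = P * t / 60 = 1727.1 * 25.7 / 60 = 739.7745 Wh
DOD = E_used / E_total * 100 = 739.7745 / 2609.4 * 100
DOD = 28.3504 %

28.3504 %


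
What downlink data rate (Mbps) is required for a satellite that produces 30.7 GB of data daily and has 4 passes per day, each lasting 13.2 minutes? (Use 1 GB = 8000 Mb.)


total contact time = 4 * 13.2 * 60 = 3168.0000 s
data = 30.7 GB = 245600.0000 Mb
rate = 245600.0000 / 3168.0000 = 77.5253 Mbps

77.5253 Mbps


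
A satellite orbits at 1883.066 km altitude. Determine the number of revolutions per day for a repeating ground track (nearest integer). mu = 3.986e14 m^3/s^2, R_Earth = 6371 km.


r = 8.254066e+06 m
T = 2*pi*sqrt(r^3/mu) = 7462.9946 s = 124.3832 min
revs/day = 1440 / 124.3832 = 11.5771
Rounded: 12 revolutions per day

12 revolutions per day


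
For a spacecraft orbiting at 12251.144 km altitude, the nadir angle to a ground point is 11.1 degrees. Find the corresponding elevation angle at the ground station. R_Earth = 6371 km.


r = R_E + alt = 18622.1440 km
Law of sines in the satellite / Earth-center / ground-point triangle:
  sin(nadir)/R_E = sin(90 + el)/r  =>  cos(el) = (r/R_E)*sin(nadir)
cos(el) = (18622.1440 / 6371.0000) * sin(11.1 deg) = 0.562733
el = arccos(0.562733) = 55.7550 deg
(Earth-central angle = 90 - nadir - el = 23.1450 deg)

55.7550 degrees


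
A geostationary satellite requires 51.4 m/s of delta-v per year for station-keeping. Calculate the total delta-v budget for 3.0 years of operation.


dV = rate * years = 51.4 * 3.0
dV = 154.2000 m/s

154.2000 m/s


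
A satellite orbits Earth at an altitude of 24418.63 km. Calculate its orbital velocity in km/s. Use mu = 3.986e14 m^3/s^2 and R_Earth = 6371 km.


r = R_E + alt = 6371.0 + 24418.63 = 30789.6300 km = 3.078963e+07 m
v = sqrt(mu/r) = sqrt(3.986e14 / 3.078963e+07) = 3598.0435 m/s = 3.5980 km/s

3.5980 km/s


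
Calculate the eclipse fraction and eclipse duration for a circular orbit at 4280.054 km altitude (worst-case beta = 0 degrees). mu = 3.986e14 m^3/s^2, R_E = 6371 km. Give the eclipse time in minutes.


r = 10651.0540 km
T = 182.3261 min
Eclipse fraction = arcsin(R_E/r)/pi = arcsin(6371.0000/10651.0540)/pi
= arcsin(0.5981568)/pi = 0.2041
Eclipse duration = 0.2041 * 182.3261 = 37.2128 min

37.2128 minutes


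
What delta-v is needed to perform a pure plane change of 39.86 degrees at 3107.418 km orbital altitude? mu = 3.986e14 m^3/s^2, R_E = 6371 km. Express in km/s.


r = 9478.4180 km = 9.478418e+06 m
V = sqrt(mu/r) = 6484.8617 m/s
di = 39.86 deg = 0.6956882 rad
dV = 2*V*sin(di/2) = 2*6484.8617*sin(0.3478441)
dV = 4421.0134 m/s = 4.4210 km/s

4.4210 km/s


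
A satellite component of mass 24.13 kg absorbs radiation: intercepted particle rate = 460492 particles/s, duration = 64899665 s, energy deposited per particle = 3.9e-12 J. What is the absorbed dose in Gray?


Total energy deposited = rate * time * E_per
  = 460492 * 64899665 * 3.9e-12 = 116.5545 J
Dose = E_total / mass = 116.5545 / 24.13
Dose = 4.8303 Gy

4.8303 Gy


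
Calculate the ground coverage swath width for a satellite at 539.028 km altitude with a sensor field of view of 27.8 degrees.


FOV = 27.8 deg = 0.4852015 rad
swath = 2 * alt * tan(FOV/2) = 2 * 539.028 * tan(0.2426008)
swath = 2 * 539.028 * 0.247475
swath = 266.7919 km

266.7919 km


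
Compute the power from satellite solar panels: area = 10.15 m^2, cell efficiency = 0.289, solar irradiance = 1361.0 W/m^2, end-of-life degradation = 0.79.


P = area * eta * S * degradation
P = 10.15 * 0.289 * 1361.0 * 0.79
P = 3153.9086 W

3153.9086 W


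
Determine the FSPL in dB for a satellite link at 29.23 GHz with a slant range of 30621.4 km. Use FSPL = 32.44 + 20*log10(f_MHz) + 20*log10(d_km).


f = 29.23 GHz = 29230.0000 MHz
d = 30621.4 km
FSPL = 32.44 + 20*log10(29230.0000) + 20*log10(30621.4)
FSPL = 32.44 + 89.3166 + 89.7205
FSPL = 211.4771 dB

211.4771 dB


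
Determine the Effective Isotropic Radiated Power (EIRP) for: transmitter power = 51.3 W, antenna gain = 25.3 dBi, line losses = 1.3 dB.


Pt = 51.3 W = 17.1012 dBW
EIRP = Pt_dBW + Gt - losses = 17.1012 + 25.3 - 1.3 = 41.1012 dBW

41.1012 dBW


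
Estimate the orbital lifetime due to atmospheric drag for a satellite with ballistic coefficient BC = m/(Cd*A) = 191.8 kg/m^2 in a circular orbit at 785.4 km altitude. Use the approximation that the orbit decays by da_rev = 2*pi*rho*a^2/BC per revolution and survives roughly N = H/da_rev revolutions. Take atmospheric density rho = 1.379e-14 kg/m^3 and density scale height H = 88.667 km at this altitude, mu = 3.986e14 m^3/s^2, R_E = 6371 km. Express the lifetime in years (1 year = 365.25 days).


a = R_E + alt = 7156.4000 km = 7.1564e+06 m
da_rev = 2*pi*rho*a^2/BC = 2*pi*1.379e-14*(7.1564e+06)^2/191.8 = 0.023135812 m per revolution
N = H/da_rev = 88667.0000 m / 0.023135812 m = 3.8324568e+06 revolutions
P = 2*pi*sqrt(a^3/mu) = 6024.9456 s
lifetime = N*P = 3.8324568e+06 * 6024.9456 = 2.3090344e+10 s = 267249.3503 days
years = 267249.3503 / 365.25 = 731.6888 years

731.6888 years


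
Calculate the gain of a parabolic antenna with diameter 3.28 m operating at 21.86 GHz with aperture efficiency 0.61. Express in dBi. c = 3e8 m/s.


lambda = c/f = 3e8 / 2.186e+10 = 0.0137237 m
G = eta*(pi*D/lambda)^2 = 0.61*(pi*3.28/0.0137237)^2
G = 343902.2946 (linear)
G = 10*log10(343902.2946) = 55.3644 dBi

55.3644 dBi


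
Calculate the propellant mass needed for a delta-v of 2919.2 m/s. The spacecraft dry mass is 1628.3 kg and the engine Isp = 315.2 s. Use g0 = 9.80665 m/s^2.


ve = Isp * g0 = 315.2 * 9.80665 = 3091.056080 m/s
mass ratio = exp(dv/ve) = exp(2919.2/3091.056080) = 2.57127568
m_prop = m_dry * (mr - 1) = 1628.3 * (2.57127568 - 1)
m_prop = 2558.5082 kg

2558.5082 kg


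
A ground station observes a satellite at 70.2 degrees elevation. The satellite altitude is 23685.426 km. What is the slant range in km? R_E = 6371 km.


h = 23685.426 km, el = 70.2 deg
d = -R_E*sin(el) + sqrt((R_E*sin(el))^2 + 2*R_E*h + h^2)
d = -6371.0000*sin(1.2252) + sqrt((6371.0000*0.9408808)^2 + 2*6371.0000*23685.426 + 23685.426^2)
d = 23984.4970 km

23984.4970 km


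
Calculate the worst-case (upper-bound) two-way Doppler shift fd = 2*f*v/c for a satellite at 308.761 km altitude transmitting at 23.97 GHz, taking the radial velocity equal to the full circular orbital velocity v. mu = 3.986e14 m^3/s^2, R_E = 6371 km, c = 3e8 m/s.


r = 6.679761e+06 m
v = sqrt(mu/r) = 7724.8167 m/s (worst-case radial velocity)
f = 23.97 GHz = 2.397e+10 Hz
fd = 2*f*v/c = 2*2.397e+10*7724.8167/3.0e+08
fd = 1.2344257e+06 Hz

1.2344e+06 Hz


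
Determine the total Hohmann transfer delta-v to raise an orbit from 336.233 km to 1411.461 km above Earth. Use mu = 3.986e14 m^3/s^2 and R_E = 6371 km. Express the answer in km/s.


r1 = 6707.2330 km = 6.707233e+06 m
r2 = 7782.4610 km = 7.782461e+06 m
dv1 = sqrt(mu/r1)*(sqrt(2*r2/(r1+r2)) - 1) = 280.9098 m/s
dv2 = sqrt(mu/r2)*(1 - sqrt(2*r1/(r1+r2))) = 270.6527 m/s
total dv = |dv1| + |dv2| = 280.9098 + 270.6527 = 551.5624 m/s = 0.5515624 km/s

0.5516 km/s


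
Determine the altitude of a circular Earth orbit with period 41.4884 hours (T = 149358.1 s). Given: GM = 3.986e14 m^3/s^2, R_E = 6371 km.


T = 149358.1 s
r = (mu*T^2/(4*pi^2))^(1/3) = (3.986e14 * 149358.1^2 / (4*pi^2))^(1/3)
r = 6.0843152e+07 m = 60843.1522 km
alt = r - R_E = 60843.1522 - 6371 = 54472.1522 km

54472.1522 km


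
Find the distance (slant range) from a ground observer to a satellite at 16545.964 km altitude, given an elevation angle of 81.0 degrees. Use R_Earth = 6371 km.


h = 16545.964 km, el = 81.0 deg
d = -R_E*sin(el) + sqrt((R_E*sin(el))^2 + 2*R_E*h + h^2)
d = -6371.0000*sin(1.4137) + sqrt((6371.0000*0.9876883)^2 + 2*6371.0000*16545.964 + 16545.964^2)
d = 16602.7196 km

16602.7196 km


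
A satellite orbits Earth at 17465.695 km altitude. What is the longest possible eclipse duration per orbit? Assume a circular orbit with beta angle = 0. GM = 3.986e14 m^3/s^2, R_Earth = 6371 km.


r = 23836.6950 km
T = 610.4204 min
Eclipse fraction = arcsin(R_E/r)/pi = arcsin(6371.0000/23836.6950)/pi
= arcsin(0.267277)/pi = 0.08612387
Eclipse duration = 0.08612387 * 610.4204 = 52.5718 min

52.5718 minutes


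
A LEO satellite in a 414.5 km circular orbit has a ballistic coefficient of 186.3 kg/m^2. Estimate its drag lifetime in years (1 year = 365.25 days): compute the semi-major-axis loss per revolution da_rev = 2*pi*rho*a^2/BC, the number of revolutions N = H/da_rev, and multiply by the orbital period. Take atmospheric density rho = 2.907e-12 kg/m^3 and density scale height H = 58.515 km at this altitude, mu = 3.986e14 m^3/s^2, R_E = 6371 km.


a = R_E + alt = 6785.5000 km = 6.7855e+06 m
da_rev = 2*pi*rho*a^2/BC = 2*pi*2.907e-12*(6.7855e+06)^2/186.3 = 4.514148 m per revolution
N = H/da_rev = 58515.0000 m / 4.514148 m = 12962.5801 revolutions
P = 2*pi*sqrt(a^3/mu) = 5562.6791 s
lifetime = N*P = 12962.5801 * 5562.6791 = 7.2106673e+07 s = 834.5680 days
years = 834.5680 / 365.25 = 2.2849 years

2.2849 years


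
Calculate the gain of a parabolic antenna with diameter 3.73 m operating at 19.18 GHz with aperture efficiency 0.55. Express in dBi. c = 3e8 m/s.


lambda = c/f = 3e8 / 1.918e+10 = 0.01564129 m
G = eta*(pi*D/lambda)^2 = 0.55*(pi*3.73/0.01564129)^2
G = 308698.6958 (linear)
G = 10*log10(308698.6958) = 54.8953 dBi

54.8953 dBi


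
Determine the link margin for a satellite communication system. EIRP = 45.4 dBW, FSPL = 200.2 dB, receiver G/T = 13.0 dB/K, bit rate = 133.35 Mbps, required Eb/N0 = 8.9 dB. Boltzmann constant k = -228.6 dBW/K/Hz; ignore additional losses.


C/N0 = EIRP - FSPL + G/T - k = 45.4 - 200.2 + 13.0 - (-228.6)
C/N0 = 86.8000 dB-Hz
R_b = 133.35 Mbps = 1.3335e+08 bps -> 10*log10(R_b) = 81.2499 dB-Hz
Eb/N0 = C/N0 - 10*log10(R_b) = 86.8000 - 81.2499 = 5.5501 dB
Margin = Eb/N0 - Eb/N0_req = 5.5501 - 8.9 = -3.3499 dB (negative margin: link does not close)

-3.3499 dB


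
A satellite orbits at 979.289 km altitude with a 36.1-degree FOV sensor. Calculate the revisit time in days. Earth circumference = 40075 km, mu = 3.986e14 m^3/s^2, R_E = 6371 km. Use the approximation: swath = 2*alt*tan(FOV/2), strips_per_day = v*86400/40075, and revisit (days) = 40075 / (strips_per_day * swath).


swath = 2*979.289*tan(0.3150319) = 638.2707 km
v = sqrt(mu/r) = 7364.0451 m/s = 7.3640 km/s
strips/day = v*86400/40075 = 7.3640*86400/40075 = 15.8766
coverage/day = strips * swath = 15.8766 * 638.2707 = 10133.5492 km
revisit = 40075 / 10133.5492 = 3.9547 days

3.9547 days


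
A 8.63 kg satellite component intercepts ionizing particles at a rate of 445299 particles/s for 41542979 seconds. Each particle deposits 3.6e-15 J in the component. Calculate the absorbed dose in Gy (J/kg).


Total energy deposited = rate * time * E_per
  = 445299 * 41542979 * 3.6e-15 = 0.06659657 J
Dose = E_total / mass = 0.06659657 / 8.63
Dose = 0.007716868 Gy

0.0077 Gy


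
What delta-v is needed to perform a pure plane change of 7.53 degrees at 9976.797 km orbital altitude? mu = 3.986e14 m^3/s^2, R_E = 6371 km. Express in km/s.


r = 16347.7970 km = 1.6347797e+07 m
V = sqrt(mu/r) = 4937.8629 m/s
di = 7.53 deg = 0.1314233 rad
dV = 2*V*sin(di/2) = 2*4937.8629*sin(0.06571165)
dV = 648.4833 m/s = 0.6484833 km/s

0.6485 km/s


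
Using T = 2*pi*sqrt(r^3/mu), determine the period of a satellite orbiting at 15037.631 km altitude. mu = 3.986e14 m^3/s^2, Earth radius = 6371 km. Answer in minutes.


r = 21408.6310 km = 2.1408631e+07 m
T = 2*pi*sqrt(r^3/mu) = 2*pi*sqrt(9.8122067e+21 / 3.986e14)
T = 31174.1461 s = 519.5691 min

519.5691 minutes
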